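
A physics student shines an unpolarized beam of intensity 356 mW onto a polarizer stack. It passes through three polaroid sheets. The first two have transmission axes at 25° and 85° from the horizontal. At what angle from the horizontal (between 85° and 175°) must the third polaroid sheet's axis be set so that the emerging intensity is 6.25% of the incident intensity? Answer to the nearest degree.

Unpolarized light through the first polarizer → I₁ = ½ I₀, now polarized at 25°.
I₂ = I₁ cos²(85° − 25°) = 0.5 I₀ · cos²(60°) = 0.125 I₀.
Need I₃/I₀ = 0.0625, so cos²(θ − 85°) = 0.0625 / 0.125 = 0.5.
θ − 85° = arccos(√0.5) = 45.0°, giving θ ≈ 85 + 45.0 = 130.0°.

θ ≈ 130°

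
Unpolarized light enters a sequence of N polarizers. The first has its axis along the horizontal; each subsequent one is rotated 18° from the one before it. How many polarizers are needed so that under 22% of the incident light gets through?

N = 10

First polarizer halves the unpolarized light: factor 1/2.
Each further stage multiplies by cos²(18°) = 0.9045.
After N polarizers: T = 0.5·0.9045^(N−1). Require T < 0.22 ⇒ N−1 > ln(0.22/0.5)/ln(0.9045) = 8.18, so N−1 ≥ 9 and N = 10.
Check: N=10 gives T = 0.2026 < 0.22; N=9 gives T = 0.224.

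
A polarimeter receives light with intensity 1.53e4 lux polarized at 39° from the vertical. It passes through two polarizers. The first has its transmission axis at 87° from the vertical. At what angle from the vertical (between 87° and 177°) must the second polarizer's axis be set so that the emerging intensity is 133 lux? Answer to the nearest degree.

θ ≈ 169°

I₁ = I₀ cos²(87° − 39°) = I₀ cos²(48°) = 0.4477 I₀.
Target fraction: 133 / 1.53e4 lux = 0.008693 of I₀.
Need I₂/I₀ = 0.008693, so cos²(θ − 87°) = 0.008693 / 0.4477 = 0.01942.
θ − 87° = arccos(√0.01942) = 82.0°, giving θ ≈ 87 + 82.0 = 169.0°.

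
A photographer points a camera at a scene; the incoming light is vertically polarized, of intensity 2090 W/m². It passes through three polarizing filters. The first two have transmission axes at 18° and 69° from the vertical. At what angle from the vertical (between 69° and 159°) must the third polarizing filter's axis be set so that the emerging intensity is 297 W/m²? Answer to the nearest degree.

θ ≈ 120°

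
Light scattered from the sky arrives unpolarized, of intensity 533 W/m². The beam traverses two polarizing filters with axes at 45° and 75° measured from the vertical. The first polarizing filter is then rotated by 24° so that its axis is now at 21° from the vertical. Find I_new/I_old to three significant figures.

Before rotation:
Unpolarized light through the first polarizer → I₁ = ½ I₀, now polarized at 45°.
I₂ = I₁ cos²(75° − 45°) = 0.5 I₀ · cos²(30°) = 0.375 I₀.
After rotation:
Unpolarized light through the first polarizer → I₁ = ½ I₀, now polarized at 21°.
I₂ = I₁ cos²(75° − 21°) = 0.5 I₀ · cos²(54°) = 0.1727 I₀.
Ratio = 0.1727 / 0.375 = 0.4607.

I_new/I_old ≈ 0.461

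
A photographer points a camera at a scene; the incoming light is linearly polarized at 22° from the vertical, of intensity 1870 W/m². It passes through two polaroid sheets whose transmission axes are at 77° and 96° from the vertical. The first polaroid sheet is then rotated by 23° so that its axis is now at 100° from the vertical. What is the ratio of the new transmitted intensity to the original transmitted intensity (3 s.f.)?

Before rotation:
I₁ = I₀ cos²(77° − 22°) = I₀ cos²(55°) = 0.329 I₀.
I₂ = I₁ cos²(96° − 77°) = 0.329 I₀ · cos²(19°) = 0.2941 I₀.
After rotation:
I₁ = I₀ cos²(100° − 22°) = I₀ cos²(78°) = 0.04323 I₀.
I₂ = I₁ cos²(96° − 100°) = 0.04323 I₀ · cos²(4°) = 0.04302 I₀.
Ratio = 0.04302 / 0.2941 = 0.1463.

I_new/I_old ≈ 0.146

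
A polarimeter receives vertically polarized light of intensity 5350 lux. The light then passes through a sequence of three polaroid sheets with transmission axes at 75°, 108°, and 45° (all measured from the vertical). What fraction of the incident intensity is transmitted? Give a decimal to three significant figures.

I/I₀ ≈ 0.00971

I₁ = 5350 lux · cos²(75°) = 358.4 lux.
I₂ = I₁ · cos²(33°) = 358.4 · 0.7034 = 252.1 lux.
I₃ = I₂ · cos²(63°) = 252.1 · 0.2061 = 51.95 lux.
Transmitted fraction = 0.009711.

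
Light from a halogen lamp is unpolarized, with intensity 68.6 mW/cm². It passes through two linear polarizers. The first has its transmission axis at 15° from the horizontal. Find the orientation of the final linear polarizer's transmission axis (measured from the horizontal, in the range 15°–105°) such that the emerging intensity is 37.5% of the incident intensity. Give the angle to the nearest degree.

θ ≈ 45°

Unpolarized light through the first polarizer → I₁ = ½ I₀, now polarized at 15°.
Need I₂/I₀ = 0.375, so cos²(θ − 15°) = 0.375 / 0.5 = 0.75.
θ − 15° = arccos(√0.75) = 30.0°, giving θ ≈ 15 + 30.0 = 45.0°.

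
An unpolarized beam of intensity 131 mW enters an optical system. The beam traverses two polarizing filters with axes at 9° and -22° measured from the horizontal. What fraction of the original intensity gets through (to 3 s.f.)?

I/I₀ ≈ 0.367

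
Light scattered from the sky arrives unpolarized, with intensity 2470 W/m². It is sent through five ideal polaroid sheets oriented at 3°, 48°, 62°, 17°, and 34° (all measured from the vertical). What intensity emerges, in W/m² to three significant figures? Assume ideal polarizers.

I ≈ 266 W/m²

Unpolarized light through the first polarizer → I₁ = 2470 W/m²/2 = 1235 W/m², polarized at 3°.
I₂ = I₁ · cos²(45°) = 1235 · 0.5 = 617.5 W/m².
I₃ = I₂ · cos²(14°) = 617.5 · 0.9415 = 581.4 W/m².
I₄ = I₃ · cos²(45°) = 581.4 · 0.5 = 290.7 W/m².
I₅ = I₄ · cos²(17°) = 290.7 · 0.9145 = 265.8 W/m².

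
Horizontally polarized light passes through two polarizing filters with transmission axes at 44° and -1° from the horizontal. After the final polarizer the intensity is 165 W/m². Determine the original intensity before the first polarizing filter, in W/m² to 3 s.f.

I₀ ≈ 638 W/m²

I₁ = I₀ cos²(44° − 0°) = I₀ cos²(44°) = 0.5174 I₀.
I₂ = I₁ cos²(-1° − 44°) = 0.5174 I₀ · cos²(45°) = 0.2587 I₀.
So 165 W/m² = 0.2587 I₀, giving I₀ = 165/0.2587 = 637.7 W/m².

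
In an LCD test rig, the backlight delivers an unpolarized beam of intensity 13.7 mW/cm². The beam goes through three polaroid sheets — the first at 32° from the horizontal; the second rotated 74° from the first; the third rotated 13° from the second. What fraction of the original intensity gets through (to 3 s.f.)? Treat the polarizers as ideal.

I/I₀ ≈ 0.0361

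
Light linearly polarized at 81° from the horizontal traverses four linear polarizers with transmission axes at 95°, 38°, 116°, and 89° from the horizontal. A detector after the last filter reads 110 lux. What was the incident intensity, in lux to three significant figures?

By Malus's law, I₁ = I₀ cos²(95° − 81°) = I₀ cos²(14°) = 0.9415 I₀.
I₂ = I₁ cos²(38° − 95°) = 0.9415 I₀ · cos²(57°) = 0.2793 I₀.
I₃ = I₂ cos²(116° − 38°) = 0.2793 I₀ · cos²(78°) = 0.01207 I₀.
I₄ = I₃ cos²(89° − 116°) = 0.01207 I₀ · cos²(27°) = 0.009584 I₀.
So 110 lux = 0.009584 I₀, giving I₀ = 110/0.009584 = 1.148e+04 lux.

I₀ ≈ 1.15e4 lux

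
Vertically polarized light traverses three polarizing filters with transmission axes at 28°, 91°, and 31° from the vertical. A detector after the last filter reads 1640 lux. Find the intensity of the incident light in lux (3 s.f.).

I₁ = I₀ cos²(28° − 0°) = I₀ cos²(28°) = 0.7796 I₀.
I₂ = I₁ cos²(91° − 28°) = 0.7796 I₀ · cos²(63°) = 0.1607 I₀.
I₃ = I₂ cos²(31° − 91°) = 0.1607 I₀ · cos²(60°) = 0.04017 I₀.
So 1640 lux = 0.04017 I₀, giving I₀ = 1640/0.04017 = 4.083e+04 lux.

I₀ ≈ 4.08e4 lux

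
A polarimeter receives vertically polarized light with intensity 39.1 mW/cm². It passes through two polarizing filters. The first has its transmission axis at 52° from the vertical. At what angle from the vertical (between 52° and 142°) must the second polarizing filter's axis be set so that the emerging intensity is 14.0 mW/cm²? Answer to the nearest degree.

θ ≈ 66°

I₁ = I₀ cos²(52° − 0°) = I₀ cos²(52°) = 0.379 I₀.
Target fraction: 14.0 / 39.1 mW/cm² = 0.3581 of I₀.
Need I₂/I₀ = 0.3581, so cos²(θ − 52°) = 0.3581 / 0.379 = 0.9446.
θ − 52° = arccos(√0.9446) = 13.6°, giving θ ≈ 52 + 13.6 = 65.6°.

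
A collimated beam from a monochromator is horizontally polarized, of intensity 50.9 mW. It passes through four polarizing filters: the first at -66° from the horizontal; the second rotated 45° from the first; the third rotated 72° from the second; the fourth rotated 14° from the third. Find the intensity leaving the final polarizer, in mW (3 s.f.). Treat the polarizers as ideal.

I₁ = 50.9 mW · cos²(66°) = 8.421 mW.
I₂ = I₁ · cos²(45°) = 8.421 · 0.5 = 4.21 mW.
I₃ = I₂ · cos²(72°) = 4.21 · 0.09549 = 0.402 mW.
I₄ = I₃ · cos²(14°) = 0.402 · 0.9415 = 0.3785 mW.

I ≈ 0.379 mW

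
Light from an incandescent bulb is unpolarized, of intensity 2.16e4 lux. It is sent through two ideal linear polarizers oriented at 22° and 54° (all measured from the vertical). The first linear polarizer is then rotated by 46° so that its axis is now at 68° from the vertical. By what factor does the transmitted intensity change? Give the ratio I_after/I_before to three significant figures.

Before rotation:
Unpolarized light through the first polarizer → I₁ = ½ I₀, now polarized at 22°.
I₂ = I₁ cos²(54° − 22°) = 0.5 I₀ · cos²(32°) = 0.3596 I₀.
After rotation:
Unpolarized light through the first polarizer → I₁ = ½ I₀, now polarized at 68°.
I₂ = I₁ cos²(54° − 68°) = 0.5 I₀ · cos²(14°) = 0.4707 I₀.
Ratio = 0.4707 / 0.3596 = 1.309.

I_new/I_old ≈ 1.31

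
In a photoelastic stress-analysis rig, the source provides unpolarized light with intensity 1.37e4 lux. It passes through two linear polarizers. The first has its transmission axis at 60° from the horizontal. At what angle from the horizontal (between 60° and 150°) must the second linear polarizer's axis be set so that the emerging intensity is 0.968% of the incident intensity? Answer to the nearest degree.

Unpolarized light through the first polarizer → I₁ = ½ I₀, now polarized at 60°.
Need I₂/I₀ = 0.00968, so cos²(θ − 60°) = 0.00968 / 0.5 = 0.01936.
θ − 60° = arccos(√0.01936) = 82.0°, giving θ ≈ 60 + 82.0 = 142.0°.

θ ≈ 142°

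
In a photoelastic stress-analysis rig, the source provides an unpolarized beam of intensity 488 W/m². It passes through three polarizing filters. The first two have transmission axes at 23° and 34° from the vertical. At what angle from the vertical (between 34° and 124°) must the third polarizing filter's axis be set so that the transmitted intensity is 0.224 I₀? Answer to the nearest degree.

Unpolarized light through the first polarizer → I₁ = ½ I₀, now polarized at 23°.
I₂ = I₁ cos²(34° − 23°) = 0.5 I₀ · cos²(11°) = 0.4818 I₀.
Need I₃/I₀ = 0.224, so cos²(θ − 34°) = 0.224 / 0.4818 = 0.4649.
θ − 34° = arccos(√0.4649) = 47.0°, giving θ ≈ 34 + 47.0 = 81.0°.

θ ≈ 81°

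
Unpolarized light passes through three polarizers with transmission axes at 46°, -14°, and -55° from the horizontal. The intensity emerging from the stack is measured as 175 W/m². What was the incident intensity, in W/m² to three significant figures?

Unpolarized light through the first polarizer → I₁ = ½ I₀, now polarized at 46°.
I₂ = I₁ cos²(-14° − 46°) = 0.5 I₀ · cos²(60°) = 0.125 I₀.
I₃ = I₂ cos²(-55° + 14°) = 0.125 I₀ · cos²(41°) = 0.0712 I₀.
So 175 W/m² = 0.0712 I₀, giving I₀ = 175/0.0712 = 2458 W/m².

I₀ ≈ 2460 W/m²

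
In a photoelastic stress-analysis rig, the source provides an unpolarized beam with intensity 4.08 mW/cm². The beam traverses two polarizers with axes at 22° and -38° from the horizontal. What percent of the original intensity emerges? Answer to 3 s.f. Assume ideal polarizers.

≈ 12.5%

Unpolarized light through the first polarizer → I₁ = 4.08 mW/cm²/2 = 2.04 mW/cm², polarized at 22°.
I₂ = I₁ · cos²(60°) = 2.04 · 0.25 = 0.51 mW/cm².
That is 12.5% of the incident intensity.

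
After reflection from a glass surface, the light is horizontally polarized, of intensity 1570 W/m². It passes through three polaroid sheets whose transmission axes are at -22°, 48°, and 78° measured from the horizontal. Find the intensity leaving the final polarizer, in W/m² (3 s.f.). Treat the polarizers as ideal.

I₁ = 1570 W/m² · cos²(22°) = 1350 W/m².
I₂ = I₁ · cos²(70°) = 1350 · 0.117 = 157.9 W/m².
I₃ = I₂ · cos²(30°) = 157.9 · 0.75 = 118.4 W/m².

I ≈ 118 W/m²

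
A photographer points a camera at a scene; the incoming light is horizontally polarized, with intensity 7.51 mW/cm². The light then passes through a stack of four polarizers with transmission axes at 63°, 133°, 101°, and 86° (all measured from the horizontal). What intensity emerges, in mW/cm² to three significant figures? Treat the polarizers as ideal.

I ≈ 0.121 mW/cm²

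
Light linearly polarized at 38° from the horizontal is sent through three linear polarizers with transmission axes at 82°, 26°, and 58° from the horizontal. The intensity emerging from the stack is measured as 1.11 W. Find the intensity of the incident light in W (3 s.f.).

By Malus's law, I₁ = I₀ cos²(82° − 38°) = I₀ cos²(44°) = 0.5174 I₀.
I₂ = I₁ cos²(26° − 82°) = 0.5174 I₀ · cos²(56°) = 0.1618 I₀.
I₃ = I₂ cos²(58° − 26°) = 0.1618 I₀ · cos²(32°) = 0.1164 I₀.
So 1.11 W = 0.1164 I₀, giving I₀ = 1.11/0.1164 = 9.539 W.

I₀ ≈ 9.54 W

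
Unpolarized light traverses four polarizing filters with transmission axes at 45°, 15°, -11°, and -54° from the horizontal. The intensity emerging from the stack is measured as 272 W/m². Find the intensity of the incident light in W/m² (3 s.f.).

Unpolarized light through the first polarizer → I₁ = ½ I₀, now polarized at 45°.
I₂ = I₁ cos²(15° − 45°) = 0.5 I₀ · cos²(30°) = 0.375 I₀.
I₃ = I₂ cos²(-11° − 15°) = 0.375 I₀ · cos²(26°) = 0.3029 I₀.
I₄ = I₃ cos²(-54° + 11°) = 0.3029 I₀ · cos²(43°) = 0.162 I₀.
So 272 W/m² = 0.162 I₀, giving I₀ = 272/0.162 = 1679 W/m².

I₀ ≈ 1680 W/m²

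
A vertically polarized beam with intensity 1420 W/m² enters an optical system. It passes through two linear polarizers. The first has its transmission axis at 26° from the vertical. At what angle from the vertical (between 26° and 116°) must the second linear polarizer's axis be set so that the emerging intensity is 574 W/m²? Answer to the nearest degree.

θ ≈ 71°

By Malus's law, I₁ = I₀ cos²(26° − 0°) = I₀ cos²(26°) = 0.8078 I₀.
Target fraction: 574 / 1420 W/m² = 0.4042 of I₀.
Need I₂/I₀ = 0.4042, so cos²(θ − 26°) = 0.4042 / 0.8078 = 0.5004.
θ − 26° = arccos(√0.5004) = 45.0°, giving θ ≈ 26 + 45.0 = 71.0°.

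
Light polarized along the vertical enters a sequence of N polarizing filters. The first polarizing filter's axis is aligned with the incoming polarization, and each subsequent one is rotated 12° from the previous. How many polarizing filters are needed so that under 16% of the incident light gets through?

First polarizer is aligned with the polarization: full transmission.
Each further stage multiplies by cos²(12°) = 0.9568.
After N polarizers: T = 0.9568^(N−1). Require T < 0.16 ⇒ N−1 > ln(0.16)/ln(0.9568) = 41.47, so N−1 ≥ 42 and N = 43.
Check: N=43 gives T = 0.1563 < 0.16; N=42 gives T = 0.1634.

N = 43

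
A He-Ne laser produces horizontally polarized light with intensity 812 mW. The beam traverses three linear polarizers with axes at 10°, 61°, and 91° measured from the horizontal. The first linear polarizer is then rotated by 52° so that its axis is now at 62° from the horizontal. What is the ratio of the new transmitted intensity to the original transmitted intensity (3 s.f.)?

I_new/I_old ≈ 0.574

Before rotation:
I₁ = I₀ cos²(10° − 0°) = I₀ cos²(10°) = 0.9698 I₀.
I₂ = I₁ cos²(61° − 10°) = 0.9698 I₀ · cos²(51°) = 0.3841 I₀.
I₃ = I₂ cos²(91° − 61°) = 0.3841 I₀ · cos²(30°) = 0.2881 I₀.
After rotation:
I₁ = I₀ cos²(62° − 0°) = I₀ cos²(62°) = 0.2204 I₀.
I₂ = I₁ cos²(61° − 62°) = 0.2204 I₀ · cos²(1°) = 0.2203 I₀.
I₃ = I₂ cos²(91° − 61°) = 0.2203 I₀ · cos²(30°) = 0.1653 I₀.
Ratio = 0.1653 / 0.2881 = 0.5736.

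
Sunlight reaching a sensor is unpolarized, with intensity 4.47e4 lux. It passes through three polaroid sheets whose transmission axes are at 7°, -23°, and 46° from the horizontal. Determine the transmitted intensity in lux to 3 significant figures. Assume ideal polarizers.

Unpolarized light through the first polarizer → I₁ = 4.47e4 lux/2 = 2.235e+04 lux, polarized at 7°.
I₂ = I₁ · cos²(30°) = 2.235e+04 · 0.75 = 1.676e+04 lux.
I₃ = I₂ · cos²(69°) = 1.676e+04 · 0.1284 = 2153 lux.

I ≈ 2150 lux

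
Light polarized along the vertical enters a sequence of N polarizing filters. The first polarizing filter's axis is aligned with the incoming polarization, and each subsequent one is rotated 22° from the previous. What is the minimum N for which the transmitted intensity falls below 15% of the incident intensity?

N = 14

First polarizer is aligned with the polarization: full transmission.
Each further stage multiplies by cos²(22°) = 0.8597.
After N polarizers: T = 0.8597^(N−1). Require T < 0.15 ⇒ N−1 > ln(0.15)/ln(0.8597) = 12.55, so N−1 ≥ 13 and N = 14.
Check: N=14 gives T = 0.1401 < 0.15; N=13 gives T = 0.1629.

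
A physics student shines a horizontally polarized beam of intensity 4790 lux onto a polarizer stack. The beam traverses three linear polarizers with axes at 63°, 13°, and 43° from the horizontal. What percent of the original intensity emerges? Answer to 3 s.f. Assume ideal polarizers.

By Malus's law, I₁ = 4790 lux · cos²(63°) = 987.3 lux.
I₂ = I₁ · cos²(50°) = 987.3 · 0.4132 = 407.9 lux.
I₃ = I₂ · cos²(30°) = 407.9 · 0.75 = 305.9 lux.
That is 6.387% of the incident intensity.

≈ 6.39%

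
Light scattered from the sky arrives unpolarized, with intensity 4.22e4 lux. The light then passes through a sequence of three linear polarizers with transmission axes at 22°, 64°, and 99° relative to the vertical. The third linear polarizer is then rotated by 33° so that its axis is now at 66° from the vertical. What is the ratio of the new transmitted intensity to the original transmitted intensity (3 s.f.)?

Before rotation:
Unpolarized light through the first polarizer → I₁ = ½ I₀, now polarized at 22°.
I₂ = I₁ cos²(64° − 22°) = 0.5 I₀ · cos²(42°) = 0.2761 I₀.
I₃ = I₂ cos²(99° − 64°) = 0.2761 I₀ · cos²(35°) = 0.1853 I₀.
After rotation:
Unpolarized light through the first polarizer → I₁ = ½ I₀, now polarized at 22°.
I₂ = I₁ cos²(64° − 22°) = 0.5 I₀ · cos²(42°) = 0.2761 I₀.
I₃ = I₂ cos²(66° − 64°) = 0.2761 I₀ · cos²(2°) = 0.2758 I₀.
Ratio = 0.2758 / 0.1853 = 1.488.

I_new/I_old ≈ 1.49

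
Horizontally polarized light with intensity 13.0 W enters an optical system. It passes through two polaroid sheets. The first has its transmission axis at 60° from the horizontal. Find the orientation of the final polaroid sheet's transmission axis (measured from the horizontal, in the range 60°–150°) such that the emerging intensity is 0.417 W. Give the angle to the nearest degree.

θ ≈ 129°

I₁ = I₀ cos²(60° − 0°) = I₀ cos²(60°) = 0.25 I₀.
Target fraction: 0.417 / 13.0 W = 0.03208 of I₀.
Need I₂/I₀ = 0.03208, so cos²(θ − 60°) = 0.03208 / 0.25 = 0.1283.
θ − 60° = arccos(√0.1283) = 69.0°, giving θ ≈ 60 + 69.0 = 129.0°.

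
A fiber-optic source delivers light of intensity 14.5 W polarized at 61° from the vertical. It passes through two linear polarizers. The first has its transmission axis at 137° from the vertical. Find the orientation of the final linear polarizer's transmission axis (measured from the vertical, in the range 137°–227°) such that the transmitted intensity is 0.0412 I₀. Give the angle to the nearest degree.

By Malus's law, I₁ = I₀ cos²(137° − 61°) = I₀ cos²(76°) = 0.05853 I₀.
Need I₂/I₀ = 0.0412, so cos²(θ − 137°) = 0.0412 / 0.05853 = 0.704.
θ − 137° = arccos(√0.704) = 33.0°, giving θ ≈ 137 + 33.0 = 170.0°.

θ ≈ 170°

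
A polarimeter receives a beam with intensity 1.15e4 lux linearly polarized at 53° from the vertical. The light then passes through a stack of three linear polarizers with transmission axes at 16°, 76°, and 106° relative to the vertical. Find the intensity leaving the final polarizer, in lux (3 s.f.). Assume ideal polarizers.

I ≈ 1380 lux

I₁ = 1.15e4 lux · cos²(37°) = 7335 lux.
I₂ = I₁ · cos²(60°) = 7335 · 0.25 = 1834 lux.
I₃ = I₂ · cos²(30°) = 1834 · 0.75 = 1375 lux.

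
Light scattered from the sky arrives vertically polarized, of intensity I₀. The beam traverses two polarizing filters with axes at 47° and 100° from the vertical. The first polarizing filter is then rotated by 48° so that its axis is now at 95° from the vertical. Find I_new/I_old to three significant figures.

I_new/I_old ≈ 0.0447

Before rotation:
By Malus's law, I₁ = I₀ cos²(47° − 0°) = I₀ cos²(47°) = 0.4651 I₀.
I₂ = I₁ cos²(100° − 47°) = 0.4651 I₀ · cos²(53°) = 0.1685 I₀.
After rotation:
I₁ = I₀ cos²(95° − 0°) = I₀ cos²(85°) = 0.007596 I₀.
I₂ = I₁ cos²(100° − 95°) = 0.007596 I₀ · cos²(5°) = 0.007538 I₀.
Ratio = 0.007538 / 0.1685 = 0.04475.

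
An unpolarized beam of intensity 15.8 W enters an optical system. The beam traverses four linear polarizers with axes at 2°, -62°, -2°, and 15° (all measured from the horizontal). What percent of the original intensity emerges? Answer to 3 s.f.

Unpolarized light through the first polarizer → I₁ = 15.8 W/2 = 7.9 W, polarized at 2°.
I₂ = I₁ · cos²(64°) = 7.9 · 0.1922 = 1.518 W.
I₃ = I₂ · cos²(60°) = 1.518 · 0.25 = 0.3795 W.
I₄ = I₃ · cos²(17°) = 0.3795 · 0.9145 = 0.3471 W.
That is 2.197% of the incident intensity.

≈ 2.20%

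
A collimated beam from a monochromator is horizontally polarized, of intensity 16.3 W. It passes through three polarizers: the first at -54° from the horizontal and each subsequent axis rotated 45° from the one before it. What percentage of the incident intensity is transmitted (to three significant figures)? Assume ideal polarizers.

By Malus's law, I₁ = 16.3 W · cos²(54°) = 5.632 W.
I₂ = I₁ · cos²(45°) = 5.632 · 0.5 = 2.816 W.
I₃ = I₂ · cos²(45°) = 2.816 · 0.5 = 1.408 W.
That is 8.637% of the incident intensity.

≈ 8.64%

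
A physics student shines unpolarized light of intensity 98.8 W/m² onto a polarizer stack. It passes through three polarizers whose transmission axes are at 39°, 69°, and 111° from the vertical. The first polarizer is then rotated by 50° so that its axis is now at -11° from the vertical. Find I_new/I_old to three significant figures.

Before rotation:
Unpolarized light through the first polarizer → I₁ = ½ I₀, now polarized at 39°.
I₂ = I₁ cos²(69° − 39°) = 0.5 I₀ · cos²(30°) = 0.375 I₀.
I₃ = I₂ cos²(111° − 69°) = 0.375 I₀ · cos²(42°) = 0.2071 I₀.
After rotation:
Unpolarized light through the first polarizer → I₁ = ½ I₀, now polarized at -11°.
I₂ = I₁ cos²(69° + 11°) = 0.5 I₀ · cos²(80°) = 0.01508 I₀.
I₃ = I₂ cos²(111° − 69°) = 0.01508 I₀ · cos²(42°) = 0.008326 I₀.
Ratio = 0.008326 / 0.2071 = 0.0402.

I_new/I_old ≈ 0.0402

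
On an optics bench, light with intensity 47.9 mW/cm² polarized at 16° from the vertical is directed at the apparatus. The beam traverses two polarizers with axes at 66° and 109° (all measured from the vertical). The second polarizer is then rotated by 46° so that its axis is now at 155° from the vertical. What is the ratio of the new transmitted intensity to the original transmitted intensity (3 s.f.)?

Before rotation:
I₁ = I₀ cos²(66° − 16°) = I₀ cos²(50°) = 0.4132 I₀.
I₂ = I₁ cos²(109° − 66°) = 0.4132 I₀ · cos²(43°) = 0.221 I₀.
After rotation:
I₁ = I₀ cos²(66° − 16°) = I₀ cos²(50°) = 0.4132 I₀.
I₂ = I₁ cos²(155° − 66°) = 0.4132 I₀ · cos²(89°) = 0.0001258 I₀.
Ratio = 0.0001258 / 0.221 = 0.0005695.

I_new/I_old ≈ 0.000569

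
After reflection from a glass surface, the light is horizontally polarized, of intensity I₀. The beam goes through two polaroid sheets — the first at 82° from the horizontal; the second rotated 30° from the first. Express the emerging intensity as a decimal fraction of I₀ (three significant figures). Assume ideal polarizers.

I₁ = I₀ cos²(82° − 0°) = I₀ cos²(82°) = 0.01937 I₀.
I₂ = I₁ cos²(30°) = 0.01937 · 0.75 I₀ = 0.01453 I₀.
Transmitted fraction = 0.01453.

≈ 0.0145 I₀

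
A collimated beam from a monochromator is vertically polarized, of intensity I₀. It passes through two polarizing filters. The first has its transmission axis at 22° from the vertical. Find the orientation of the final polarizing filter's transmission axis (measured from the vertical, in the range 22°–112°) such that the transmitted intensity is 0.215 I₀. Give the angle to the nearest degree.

By Malus's law, I₁ = I₀ cos²(22° − 0°) = I₀ cos²(22°) = 0.8597 I₀.
Need I₂/I₀ = 0.215, so cos²(θ − 22°) = 0.215 / 0.8597 = 0.2501.
θ − 22° = arccos(√0.2501) = 60.0°, giving θ ≈ 22 + 60.0 = 82.0°.

θ ≈ 82°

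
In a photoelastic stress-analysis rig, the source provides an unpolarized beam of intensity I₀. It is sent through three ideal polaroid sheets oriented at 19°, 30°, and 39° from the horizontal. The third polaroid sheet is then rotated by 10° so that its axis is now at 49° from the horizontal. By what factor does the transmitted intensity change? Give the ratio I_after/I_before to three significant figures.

I_new/I_old ≈ 0.916

Before rotation:
Unpolarized light through the first polarizer → I₁ = ½ I₀, now polarized at 19°.
I₂ = I₁ cos²(30° − 19°) = 0.5 I₀ · cos²(11°) = 0.4818 I₀.
I₃ = I₂ cos²(39° − 30°) = 0.4818 I₀ · cos²(9°) = 0.47 I₀.
After rotation:
Unpolarized light through the first polarizer → I₁ = ½ I₀, now polarized at 19°.
I₂ = I₁ cos²(30° − 19°) = 0.5 I₀ · cos²(11°) = 0.4818 I₀.
I₃ = I₂ cos²(49° − 30°) = 0.4818 I₀ · cos²(19°) = 0.4307 I₀.
Ratio = 0.4307 / 0.47 = 0.9164.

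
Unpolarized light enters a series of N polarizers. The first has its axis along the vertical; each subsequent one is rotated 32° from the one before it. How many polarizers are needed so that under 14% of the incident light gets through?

First polarizer halves the unpolarized light: factor 1/2.
Each further stage multiplies by cos²(32°) = 0.7192.
After N polarizers: T = 0.5·0.7192^(N−1). Require T < 0.14 ⇒ N−1 > ln(0.14/0.5)/ln(0.7192) = 3.86, so N−1 ≥ 4 and N = 5.
Check: N=5 gives T = 0.1338 < 0.14; N=4 gives T = 0.186.

N = 5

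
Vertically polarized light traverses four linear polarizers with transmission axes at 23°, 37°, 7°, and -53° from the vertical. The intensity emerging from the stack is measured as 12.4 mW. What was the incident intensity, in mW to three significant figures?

I₁ = I₀ cos²(23° − 0°) = I₀ cos²(23°) = 0.8473 I₀.
I₂ = I₁ cos²(37° − 23°) = 0.8473 I₀ · cos²(14°) = 0.7977 I₀.
I₃ = I₂ cos²(7° − 37°) = 0.7977 I₀ · cos²(30°) = 0.5983 I₀.
I₄ = I₃ cos²(-53° − 7°) = 0.5983 I₀ · cos²(60°) = 0.1496 I₀.
So 12.4 mW = 0.1496 I₀, giving I₀ = 12.4/0.1496 = 82.9 mW.

I₀ ≈ 82.9 mW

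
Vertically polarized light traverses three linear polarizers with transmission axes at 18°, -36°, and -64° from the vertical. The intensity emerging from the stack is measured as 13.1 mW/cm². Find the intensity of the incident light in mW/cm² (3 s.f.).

By Malus's law, I₁ = I₀ cos²(18° − 0°) = I₀ cos²(18°) = 0.9045 I₀.
I₂ = I₁ cos²(-36° − 18°) = 0.9045 I₀ · cos²(54°) = 0.3125 I₀.
I₃ = I₂ cos²(-64° + 36°) = 0.3125 I₀ · cos²(28°) = 0.2436 I₀.
So 13.1 mW/cm² = 0.2436 I₀, giving I₀ = 13.1/0.2436 = 53.77 mW/cm².

I₀ ≈ 53.8 mW/cm²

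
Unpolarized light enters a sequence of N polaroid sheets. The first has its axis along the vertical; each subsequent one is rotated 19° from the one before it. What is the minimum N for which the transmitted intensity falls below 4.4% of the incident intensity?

First polarizer halves the unpolarized light: factor 1/2.
Each further stage multiplies by cos²(19°) = 0.894.
After N polarizers: T = 0.5·0.894^(N−1). Require T < 0.044 ⇒ N−1 > ln(0.044/0.5)/ln(0.894) = 21.69, so N−1 ≥ 22 and N = 23.
Check: N=23 gives T = 0.04251 < 0.044; N=22 gives T = 0.04755.

N = 23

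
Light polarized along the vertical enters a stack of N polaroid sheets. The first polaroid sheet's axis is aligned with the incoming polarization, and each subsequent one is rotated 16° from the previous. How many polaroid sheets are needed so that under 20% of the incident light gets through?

N = 22

First polarizer is aligned with the polarization: full transmission.
Each further stage multiplies by cos²(16°) = 0.924.
After N polarizers: T = 0.924^(N−1). Require T < 0.20 ⇒ N−1 > ln(0.20)/ln(0.924) = 20.37, so N−1 ≥ 21 and N = 22.
Check: N=22 gives T = 0.1903 < 0.20; N=21 gives T = 0.2059.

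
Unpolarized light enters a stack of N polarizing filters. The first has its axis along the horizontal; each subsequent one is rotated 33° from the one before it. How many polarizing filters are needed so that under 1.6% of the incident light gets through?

First polarizer halves the unpolarized light: factor 1/2.
Each further stage multiplies by cos²(33°) = 0.7034.
After N polarizers: T = 0.5·0.7034^(N−1). Require T < 0.016 ⇒ N−1 > ln(0.016/0.5)/ln(0.7034) = 9.78, so N−1 ≥ 10 and N = 11.
Check: N=11 gives T = 0.01482 < 0.016; N=10 gives T = 0.02107.

N = 11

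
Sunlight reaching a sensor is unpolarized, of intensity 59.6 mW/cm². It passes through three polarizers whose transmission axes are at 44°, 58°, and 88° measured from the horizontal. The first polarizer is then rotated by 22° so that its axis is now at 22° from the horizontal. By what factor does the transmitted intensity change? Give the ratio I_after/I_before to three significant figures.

I_new/I_old ≈ 0.695

Before rotation:
Unpolarized light through the first polarizer → I₁ = ½ I₀, now polarized at 44°.
I₂ = I₁ cos²(58° − 44°) = 0.5 I₀ · cos²(14°) = 0.4707 I₀.
I₃ = I₂ cos²(88° − 58°) = 0.4707 I₀ · cos²(30°) = 0.3531 I₀.
After rotation:
Unpolarized light through the first polarizer → I₁ = ½ I₀, now polarized at 22°.
I₂ = I₁ cos²(58° − 22°) = 0.5 I₀ · cos²(36°) = 0.3273 I₀.
I₃ = I₂ cos²(88° − 58°) = 0.3273 I₀ · cos²(30°) = 0.2454 I₀.
Ratio = 0.2454 / 0.3531 = 0.6952.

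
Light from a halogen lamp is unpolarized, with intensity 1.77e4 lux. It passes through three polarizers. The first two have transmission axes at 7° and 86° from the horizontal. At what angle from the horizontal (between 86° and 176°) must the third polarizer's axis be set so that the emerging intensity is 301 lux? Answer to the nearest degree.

Unpolarized light through the first polarizer → I₁ = ½ I₀, now polarized at 7°.
I₂ = I₁ cos²(86° − 7°) = 0.5 I₀ · cos²(79°) = 0.0182 I₀.
Target fraction: 301 / 1.77e4 lux = 0.01701 of I₀.
Need I₃/I₀ = 0.01701, so cos²(θ − 86°) = 0.01701 / 0.0182 = 0.9342.
θ − 86° = arccos(√0.9342) = 14.9°, giving θ ≈ 86 + 14.9 = 100.9°.

θ ≈ 101°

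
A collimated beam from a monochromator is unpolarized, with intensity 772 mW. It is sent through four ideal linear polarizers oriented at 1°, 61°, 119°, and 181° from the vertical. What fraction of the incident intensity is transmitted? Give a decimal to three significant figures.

I/I₀ ≈ 0.00774

Unpolarized light through the first polarizer → I₁ = 772 mW/2 = 386 mW, polarized at 1°.
I₂ = I₁ · cos²(60°) = 386 · 0.25 = 96.5 mW.
I₃ = I₂ · cos²(58°) = 96.5 · 0.2808 = 27.1 mW.
I₄ = I₃ · cos²(62°) = 27.1 · 0.2204 = 5.973 mW.
Transmitted fraction = 0.007737.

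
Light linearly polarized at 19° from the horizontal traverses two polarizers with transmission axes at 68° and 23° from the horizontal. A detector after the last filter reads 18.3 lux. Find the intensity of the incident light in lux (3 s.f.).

I₀ ≈ 85.0 lux

By Malus's law, I₁ = I₀ cos²(68° − 19°) = I₀ cos²(49°) = 0.4304 I₀.
I₂ = I₁ cos²(23° − 68°) = 0.4304 I₀ · cos²(45°) = 0.2152 I₀.
So 18.3 lux = 0.2152 I₀, giving I₀ = 18.3/0.2152 = 85.03 lux.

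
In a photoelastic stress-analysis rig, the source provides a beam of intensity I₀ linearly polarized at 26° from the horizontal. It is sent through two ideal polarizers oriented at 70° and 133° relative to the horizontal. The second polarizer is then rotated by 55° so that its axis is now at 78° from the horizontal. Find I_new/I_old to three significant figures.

Before rotation:
I₁ = I₀ cos²(70° − 26°) = I₀ cos²(44°) = 0.5174 I₀.
I₂ = I₁ cos²(133° − 70°) = 0.5174 I₀ · cos²(63°) = 0.1067 I₀.
After rotation:
I₁ = I₀ cos²(70° − 26°) = I₀ cos²(44°) = 0.5174 I₀.
I₂ = I₁ cos²(78° − 70°) = 0.5174 I₀ · cos²(8°) = 0.5074 I₀.
Ratio = 0.5074 / 0.1067 = 4.758.

I_new/I_old ≈ 4.76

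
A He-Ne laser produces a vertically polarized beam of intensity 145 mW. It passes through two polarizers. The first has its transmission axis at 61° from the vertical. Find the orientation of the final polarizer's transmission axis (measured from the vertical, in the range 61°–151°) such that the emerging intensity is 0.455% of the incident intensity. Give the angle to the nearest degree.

I₁ = I₀ cos²(61° − 0°) = I₀ cos²(61°) = 0.235 I₀.
Need I₂/I₀ = 0.00455, so cos²(θ − 61°) = 0.00455 / 0.235 = 0.01936.
θ − 61° = arccos(√0.01936) = 82.0°, giving θ ≈ 61 + 82.0 = 143.0°.

θ ≈ 143°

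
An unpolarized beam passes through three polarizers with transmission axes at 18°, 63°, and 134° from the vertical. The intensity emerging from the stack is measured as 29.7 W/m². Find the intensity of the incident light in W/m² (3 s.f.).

I₀ ≈ 1120 W/m²

Unpolarized light through the first polarizer → I₁ = ½ I₀, now polarized at 18°.
I₂ = I₁ cos²(63° − 18°) = 0.5 I₀ · cos²(45°) = 0.25 I₀.
I₃ = I₂ cos²(134° − 63°) = 0.25 I₀ · cos²(71°) = 0.0265 I₀.
So 29.7 W/m² = 0.0265 I₀, giving I₀ = 29.7/0.0265 = 1121 W/m².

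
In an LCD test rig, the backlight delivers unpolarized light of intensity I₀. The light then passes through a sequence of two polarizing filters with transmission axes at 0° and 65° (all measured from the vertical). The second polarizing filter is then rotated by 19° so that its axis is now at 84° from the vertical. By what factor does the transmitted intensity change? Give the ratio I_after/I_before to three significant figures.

I_new/I_old ≈ 0.0612

Before rotation:
Unpolarized light through the first polarizer → I₁ = ½ I₀, now polarized at 0°.
I₂ = I₁ cos²(65° − 0°) = 0.5 I₀ · cos²(65°) = 0.0893 I₀.
After rotation:
Unpolarized light through the first polarizer → I₁ = ½ I₀, now polarized at 0°.
I₂ = I₁ cos²(84° − 0°) = 0.5 I₀ · cos²(84°) = 0.005463 I₀.
Ratio = 0.005463 / 0.0893 = 0.06117.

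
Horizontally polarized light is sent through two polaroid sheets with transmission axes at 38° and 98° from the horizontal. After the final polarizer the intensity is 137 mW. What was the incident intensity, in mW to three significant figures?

I₁ = I₀ cos²(38° − 0°) = I₀ cos²(38°) = 0.621 I₀.
I₂ = I₁ cos²(98° − 38°) = 0.621 I₀ · cos²(60°) = 0.1552 I₀.
So 137 mW = 0.1552 I₀, giving I₀ = 137/0.1552 = 882.5 mW.

I₀ ≈ 883 mW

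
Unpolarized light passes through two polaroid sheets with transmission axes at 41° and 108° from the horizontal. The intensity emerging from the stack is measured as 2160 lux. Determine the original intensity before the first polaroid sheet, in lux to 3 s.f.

Unpolarized light through the first polarizer → I₁ = ½ I₀, now polarized at 41°.
I₂ = I₁ cos²(108° − 41°) = 0.5 I₀ · cos²(67°) = 0.07634 I₀.
So 2160 lux = 0.07634 I₀, giving I₀ = 2160/0.07634 = 2.83e+04 lux.

I₀ ≈ 2.83e4 lux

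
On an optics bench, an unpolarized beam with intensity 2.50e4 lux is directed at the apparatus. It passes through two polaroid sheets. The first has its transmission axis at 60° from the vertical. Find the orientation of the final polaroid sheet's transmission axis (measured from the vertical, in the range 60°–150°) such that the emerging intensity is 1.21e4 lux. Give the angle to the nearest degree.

Unpolarized light through the first polarizer → I₁ = ½ I₀, now polarized at 60°.
Target fraction: 1.21e4 / 2.50e4 lux = 0.484 of I₀.
Need I₂/I₀ = 0.484, so cos²(θ − 60°) = 0.484 / 0.5 = 0.968.
θ − 60° = arccos(√0.968) = 10.3°, giving θ ≈ 60 + 10.3 = 70.3°.

θ ≈ 70°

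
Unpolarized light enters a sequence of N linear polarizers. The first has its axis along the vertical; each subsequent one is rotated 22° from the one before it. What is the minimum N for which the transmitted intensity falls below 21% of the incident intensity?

First polarizer halves the unpolarized light: factor 1/2.
Each further stage multiplies by cos²(22°) = 0.8597.
After N polarizers: T = 0.5·0.8597^(N−1). Require T < 0.21 ⇒ N−1 > ln(0.21/0.5)/ln(0.8597) = 5.74, so N−1 ≥ 6 and N = 7.
Check: N=7 gives T = 0.2018 < 0.21; N=6 gives T = 0.2348.

N = 7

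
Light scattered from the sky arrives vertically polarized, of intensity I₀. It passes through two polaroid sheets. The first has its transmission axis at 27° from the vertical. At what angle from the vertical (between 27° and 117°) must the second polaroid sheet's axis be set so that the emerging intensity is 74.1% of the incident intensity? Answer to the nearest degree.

θ ≈ 42°

By Malus's law, I₁ = I₀ cos²(27° − 0°) = I₀ cos²(27°) = 0.7939 I₀.
Need I₂/I₀ = 0.741, so cos²(θ − 27°) = 0.741 / 0.7939 = 0.9334.
θ − 27° = arccos(√0.9334) = 15.0°, giving θ ≈ 27 + 15.0 = 42.0°.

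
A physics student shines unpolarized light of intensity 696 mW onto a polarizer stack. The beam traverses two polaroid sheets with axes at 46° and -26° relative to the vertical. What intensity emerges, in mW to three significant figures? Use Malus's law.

I ≈ 33.2 mW

Unpolarized light through the first polarizer → I₁ = 696 mW/2 = 348 mW, polarized at 46°.
I₂ = I₁ · cos²(72°) = 348 · 0.09549 = 33.23 mW.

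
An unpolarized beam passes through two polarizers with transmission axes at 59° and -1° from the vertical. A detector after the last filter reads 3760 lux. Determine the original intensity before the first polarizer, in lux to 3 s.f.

Unpolarized light through the first polarizer → I₁ = ½ I₀, now polarized at 59°.
I₂ = I₁ cos²(-1° − 59°) = 0.5 I₀ · cos²(60°) = 0.125 I₀.
So 3760 lux = 0.125 I₀, giving I₀ = 3760/0.125 = 3.008e+04 lux.

I₀ ≈ 3.01e4 lux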